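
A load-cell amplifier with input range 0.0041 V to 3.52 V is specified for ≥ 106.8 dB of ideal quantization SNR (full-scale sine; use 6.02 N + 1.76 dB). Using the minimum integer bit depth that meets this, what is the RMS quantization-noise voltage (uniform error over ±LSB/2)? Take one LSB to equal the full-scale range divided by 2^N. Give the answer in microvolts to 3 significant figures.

3.87 µV

The full-scale span is 3.52 − (0.0041) = 3.5159 V.
N ≥ (106.8 − 1.76)/6.02 = 17.449 → N_min = 18.
One LSB is 3.5159 V / 262144 = 13.412 µV.
σ_q = LSB/√12 = 13.412 µV/3.4641 = 3.87 µV.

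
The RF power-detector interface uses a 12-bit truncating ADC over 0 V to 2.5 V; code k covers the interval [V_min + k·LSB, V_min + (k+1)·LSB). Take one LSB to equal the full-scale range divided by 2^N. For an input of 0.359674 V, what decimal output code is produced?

589

Full-scale range = 2.5 V. LSB = 2.5 V / 2^12 ≈ 0.6104 mV.
(V_in − V_min) × 2^12/range = (0.359674 − (0)) × 4096/2.5 = 589.290.
Floor → code = 589.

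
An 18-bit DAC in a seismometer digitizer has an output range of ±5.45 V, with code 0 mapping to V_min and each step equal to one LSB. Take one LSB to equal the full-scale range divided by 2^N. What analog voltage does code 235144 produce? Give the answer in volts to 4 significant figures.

4.327 V

The full-scale span is 5.45 − (-5.45) = 10.9 V. LSB = 10.9 V / 2^18.
V_out = V_min + code × LSB = -5.45 V + 235144 × 10.9 V / 262144
      = -5.45 V + 9.77733 V = 4.32733 V.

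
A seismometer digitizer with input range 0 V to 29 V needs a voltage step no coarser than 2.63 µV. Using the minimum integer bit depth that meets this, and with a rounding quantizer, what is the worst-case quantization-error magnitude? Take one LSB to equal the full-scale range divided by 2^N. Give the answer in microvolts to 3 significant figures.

Full-scale range = 29 V.
Levels needed ≥ 29/2.63 µV = 1.103e7. 2^24 = 16777216 suffices, so N_min = 24.
Step size = 29/16777216 V = 1.7285 µV.
Half an LSB is 0.864 µV.

0.864 µV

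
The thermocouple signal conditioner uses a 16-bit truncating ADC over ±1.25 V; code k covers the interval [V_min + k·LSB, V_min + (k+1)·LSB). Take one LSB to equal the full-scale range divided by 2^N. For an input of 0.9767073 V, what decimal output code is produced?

58371

Full-scale range = 1.25 V − (-1.25 V) = 2.5 V. LSB = 2.5 V / 2^16 ≈ 38.15 µV.
V_in − V_min = 0.9767073 − (-1.25) = 2.2267073 V.
Divide by LSB: 2.2267073 × 65536/2.5 = 58371.7958.
Truncating gives code 58371.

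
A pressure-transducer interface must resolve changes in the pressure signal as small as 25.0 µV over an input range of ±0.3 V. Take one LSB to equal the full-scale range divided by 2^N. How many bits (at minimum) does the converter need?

Range = 0.3 − (-0.3) = 0.6 V.
0.6 V / 25.0 µV = 24000. Since 2^14 = 16384 and 2^15 = 32768, N = 15.

15 bits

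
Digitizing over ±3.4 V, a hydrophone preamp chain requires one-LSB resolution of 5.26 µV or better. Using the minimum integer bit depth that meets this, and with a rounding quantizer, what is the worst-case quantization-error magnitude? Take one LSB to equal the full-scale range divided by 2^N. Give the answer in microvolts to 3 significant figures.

The full-scale span is 3.4 − (-3.4) = 6.8 V.
Levels needed ≥ 6.8/5.26 µV = 1.293e6. 2^21 = 2097152 suffices, so N_min = 21.
One LSB is 6.8 V / 2097152 = 3.2425 µV.
|e|_max = LSB/2 = 1.62 µV.

1.62 µV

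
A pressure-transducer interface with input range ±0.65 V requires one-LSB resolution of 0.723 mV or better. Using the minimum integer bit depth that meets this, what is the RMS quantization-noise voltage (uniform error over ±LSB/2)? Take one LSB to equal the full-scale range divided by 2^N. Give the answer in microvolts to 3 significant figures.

183 µV

Range = 0.65 − (-0.65) = 1.3 V.
Need 2^N ≥ 1.3 V / 0.723 mV = 1798 → N_min = 11.
Step size = 1.3/2048 V = 0.63477 mV.
RMS noise = LSB/√12 = 183 µV.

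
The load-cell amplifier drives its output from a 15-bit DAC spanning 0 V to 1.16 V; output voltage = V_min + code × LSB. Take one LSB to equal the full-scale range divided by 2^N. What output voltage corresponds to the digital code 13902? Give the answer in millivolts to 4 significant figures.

492.1 mV

Span = 1.16 V. LSB = 1.16 V / 2^15.
Output = V_min + (13902/32768) × range = 0 + 0.424255 × 1.16 V
      = 0 V + 0.492136 V = 0.492136 V.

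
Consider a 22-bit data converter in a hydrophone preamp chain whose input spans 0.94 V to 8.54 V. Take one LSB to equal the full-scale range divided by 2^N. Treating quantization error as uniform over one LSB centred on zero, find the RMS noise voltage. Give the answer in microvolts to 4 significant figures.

Range = 8.54 − (0.94) = 7.6 V.
LSB = 7.6 V ÷ 2^22 = 7.6/4194304 V = 1.81198 µV.
σ_q = LSB/√12 = 1.81198 µV/3.4641 = 0.5231 µV.

0.5231 µV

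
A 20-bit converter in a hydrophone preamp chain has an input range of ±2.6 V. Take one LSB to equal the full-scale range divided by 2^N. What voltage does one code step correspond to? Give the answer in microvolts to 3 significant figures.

Span: 2.6 V − (-2.6 V) = 5.2 V.
2^20 = 1048576 levels.
LSB = 5.2 V / 2^20 = 4.96 µV.

4.96 µV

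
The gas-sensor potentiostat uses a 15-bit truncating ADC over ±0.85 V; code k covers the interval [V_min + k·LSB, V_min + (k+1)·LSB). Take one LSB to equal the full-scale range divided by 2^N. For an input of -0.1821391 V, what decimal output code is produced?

Range = 0.85 − (-0.85) = 1.7 V. LSB = 1.7 V / 2^15 ≈ 51.88 µV.
V_in − V_min = -0.1821391 − (-0.85) = 0.6678609 V.
Divide by LSB: 0.6678609 × 32768/1.7 = 12873.2153.
Truncating gives code 12873.

12873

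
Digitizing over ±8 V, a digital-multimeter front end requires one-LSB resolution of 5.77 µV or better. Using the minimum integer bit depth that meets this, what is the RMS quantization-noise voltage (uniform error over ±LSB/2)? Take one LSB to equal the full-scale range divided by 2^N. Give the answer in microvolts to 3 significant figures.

Span: 8 V − (-8 V) = 16 V.
16 V / 5.77 µV = 2.773e6. Since 2^21 = 2097152 and 2^22 = 4194304, N = 22.
One LSB is 16 V / 4194304 = 3.8147 µV.
RMS noise = LSB/√12 = 1.10 µV.

1.10 µV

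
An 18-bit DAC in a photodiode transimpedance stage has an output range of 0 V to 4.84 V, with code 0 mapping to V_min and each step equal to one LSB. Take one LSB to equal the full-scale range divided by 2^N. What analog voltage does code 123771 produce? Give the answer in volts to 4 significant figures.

Span = 4.84 V. LSB = 4.84 V / 2^18.
V_out = V_min + code × LSB = 0 V + 123771 × 4.84 V / 262144
      = 0 + 2.28520 = 2.28520 V.

2.285 V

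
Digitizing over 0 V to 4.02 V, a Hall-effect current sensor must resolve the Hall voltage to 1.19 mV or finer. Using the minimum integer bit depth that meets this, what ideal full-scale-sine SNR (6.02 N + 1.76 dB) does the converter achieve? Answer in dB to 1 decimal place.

Span = 4.02 V.
4.02 V / 1.19 mV = 3378. Since 2^11 = 2048 and 2^12 = 4096, N = 12.
SNR = 6.02 × 12 + 1.76 = 74.00 dB.

74.0 dB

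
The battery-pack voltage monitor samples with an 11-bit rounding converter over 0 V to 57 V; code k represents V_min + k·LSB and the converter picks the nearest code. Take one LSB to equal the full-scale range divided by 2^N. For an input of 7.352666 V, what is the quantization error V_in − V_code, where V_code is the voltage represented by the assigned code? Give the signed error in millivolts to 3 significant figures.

+5.01 mV

Span = 57 V. LSB = 57 V / 2^11 ≈ 27.83 mV.
(7.352666 − (0)) / LSB = 7.352666 × 2048/57 = 264.1800. Nearest integer: k = 264.
V_code = V_min + k × range/2^11 = 0 + 264 × 57/2048 = 7.347656250 V.
Error = V_in − V_code = 7.352666 − (7.347656250) = +5.01 mV.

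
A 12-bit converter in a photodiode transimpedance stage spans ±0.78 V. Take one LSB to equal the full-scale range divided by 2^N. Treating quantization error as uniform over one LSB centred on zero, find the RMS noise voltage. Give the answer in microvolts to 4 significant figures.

109.9 µV

Full-scale range = 0.78 V − (-0.78 V) = 1.56 V.
Step size = 1.56/4096 V = 380.859 µV.
For a uniform distribution on [−LSB/2, +LSB/2], V_rms = LSB/√12 = 380.859 µV/3.4641 = 109.9 µV.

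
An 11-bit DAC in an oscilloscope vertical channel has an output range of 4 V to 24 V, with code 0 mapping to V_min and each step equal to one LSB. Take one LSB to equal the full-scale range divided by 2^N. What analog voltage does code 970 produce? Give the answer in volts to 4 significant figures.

Range = 24 − (4) = 20 V. LSB = 20 V / 2^11.
V_out = V_min + code × LSB = 4 V + 970 × 20 V / 2048
      = 4 + 9.47266 = 13.4727 V.

13.47 V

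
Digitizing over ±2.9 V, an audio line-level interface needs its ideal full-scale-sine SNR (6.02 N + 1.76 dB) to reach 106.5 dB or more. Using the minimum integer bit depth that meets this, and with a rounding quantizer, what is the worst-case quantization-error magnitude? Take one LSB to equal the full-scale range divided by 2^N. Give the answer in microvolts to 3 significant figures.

11.1 µV

Span: 2.9 V − (-2.9 V) = 5.8 V.
6.02 N + 1.76 ≥ 106.5 gives N ≥ 17.399, so the minimum integer is 18.
LSB = 5.8 V / 2^18 = 22.125 µV.
|e|_max = LSB/2 = 11.1 µV.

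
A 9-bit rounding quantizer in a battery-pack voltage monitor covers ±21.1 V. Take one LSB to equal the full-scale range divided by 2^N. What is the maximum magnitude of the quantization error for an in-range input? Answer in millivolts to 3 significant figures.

41.2 mV

Span: 21.1 V − (-21.1 V) = 42.2 V.
Step size = 42.2/512 V = 82.422 mV.
A rounding quantizer has |error| ≤ LSB/2 = 41.2 mV.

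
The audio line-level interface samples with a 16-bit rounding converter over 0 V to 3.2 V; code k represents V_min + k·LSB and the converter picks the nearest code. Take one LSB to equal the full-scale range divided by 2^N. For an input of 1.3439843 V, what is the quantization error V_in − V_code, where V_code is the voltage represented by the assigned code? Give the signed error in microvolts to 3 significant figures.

−9.84 µV

V_FS = 3.2 V. LSB = 3.2 V / 2^16 ≈ 48.83 µV.
(V_in − V_min)/LSB = (1.3439843 − (0)) × 65536/3.2 = 27524.7985 → nearest code k = 27525.
V_code = 0 + (27525/65536) × 3.2 = 1.3439941406 V.
e = 1.3439843 − (1.3439941406) = −9.84 µV.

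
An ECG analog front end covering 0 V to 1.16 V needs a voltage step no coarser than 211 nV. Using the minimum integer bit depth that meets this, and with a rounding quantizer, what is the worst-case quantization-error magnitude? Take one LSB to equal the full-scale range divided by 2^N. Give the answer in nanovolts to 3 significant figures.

69.1 nV

Full-scale range = 1.16 V.
Need 2^N ≥ 1.16 V / 211 nV = 5.498e6 → N_min = 23.
Step size = 1.16/8388608 V = 138.28 nV.
Max error for round-to-nearest is LSB/2 = 69.1 nV.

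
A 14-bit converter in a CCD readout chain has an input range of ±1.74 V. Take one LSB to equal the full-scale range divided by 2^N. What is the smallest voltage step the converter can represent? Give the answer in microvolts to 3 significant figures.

212 µV

Full-scale range = 1.74 V − (-1.74 V) = 3.48 V.
2^14 = 16384 levels.
One LSB is 3.48 V / 16384 = 212 µV.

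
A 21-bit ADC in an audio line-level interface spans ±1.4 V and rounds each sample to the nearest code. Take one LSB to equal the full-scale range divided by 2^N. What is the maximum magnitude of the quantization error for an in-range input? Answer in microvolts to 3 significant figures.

0.668 µV

Full-scale range = 1.4 V − (-1.4 V) = 2.8 V.
LSB = 2.8 V ÷ 2^21 = 2.8/2097152 V = 1.3351 µV.
|e|_max = LSB/2 = 0.668 µV.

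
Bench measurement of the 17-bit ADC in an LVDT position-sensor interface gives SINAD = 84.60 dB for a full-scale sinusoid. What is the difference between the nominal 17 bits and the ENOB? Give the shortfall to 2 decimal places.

Effective bits = (84.60 − 1.76)/6.02 = 13.7608.
Lost resolution: 17 − 13.7608 = 3.2392 bits.

3.24 bits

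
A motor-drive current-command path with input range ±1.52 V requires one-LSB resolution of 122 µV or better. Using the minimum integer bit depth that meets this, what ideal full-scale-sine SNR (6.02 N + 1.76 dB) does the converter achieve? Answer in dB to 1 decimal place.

Full-scale range = 1.52 V − (-1.52 V) = 3.04 V.
Levels needed ≥ 3.04/122 µV = 24920. 2^15 = 32768 suffices, so N_min = 15.
Ideal SNR at N = 15: 6.02·15 + 1.76 = 92.1 dB.

92.1 dB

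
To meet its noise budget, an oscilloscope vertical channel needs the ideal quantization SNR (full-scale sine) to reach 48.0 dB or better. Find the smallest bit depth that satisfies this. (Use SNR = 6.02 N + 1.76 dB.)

8 bits

Solving 6.02 N ≥ 48.0 − 1.76: N ≥ 7.681. Round up → N = 8.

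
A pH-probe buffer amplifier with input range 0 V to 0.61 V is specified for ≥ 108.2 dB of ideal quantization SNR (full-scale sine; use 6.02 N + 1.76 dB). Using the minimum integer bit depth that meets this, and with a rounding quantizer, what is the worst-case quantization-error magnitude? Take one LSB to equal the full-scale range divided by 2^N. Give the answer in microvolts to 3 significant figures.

Range is 0.61 V.
N ≥ (108.2 − 1.76)/6.02 = 17.681 → N_min = 18.
Step size = 0.61/262144 V = 2.3270 µV.
Half an LSB is 1.16 µV.

1.16 µV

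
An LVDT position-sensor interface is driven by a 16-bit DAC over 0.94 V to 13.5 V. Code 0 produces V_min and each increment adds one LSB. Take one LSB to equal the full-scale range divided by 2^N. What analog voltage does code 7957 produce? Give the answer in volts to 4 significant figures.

2.465 V

The full-scale span is 13.5 − (0.94) = 12.56 V. LSB = 12.56 V / 2^16.
V_out = V_min + code × LSB = 0.94 V + 7957 × 12.56 V / 65536
      = 0.94 + 1.52496 = 2.46496 V.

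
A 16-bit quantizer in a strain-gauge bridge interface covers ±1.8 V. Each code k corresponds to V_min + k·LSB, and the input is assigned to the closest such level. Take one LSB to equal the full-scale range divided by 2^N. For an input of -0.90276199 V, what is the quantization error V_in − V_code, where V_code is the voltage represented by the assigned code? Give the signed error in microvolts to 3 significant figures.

−15.4 µV

Full-scale range = 1.8 V − (-1.8 V) = 3.6 V. LSB = 3.6 V / 2^16 ≈ 54.93 µV.
Position in LSBs: (-0.90276199 − (-1.8)) × 65536/3.6 = 16333.7195; rounding gives k = 16334.
V_code = V_min + k × range/2^16 = -1.8 + 16334 × 3.6/65536 = -0.90274658203 V.
e = -0.90276199 − (-0.90274658203) = −15.4 µV.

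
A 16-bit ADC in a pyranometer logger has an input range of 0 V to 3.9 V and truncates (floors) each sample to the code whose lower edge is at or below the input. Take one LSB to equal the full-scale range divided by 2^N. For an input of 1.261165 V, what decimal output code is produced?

Span = 3.9 V. LSB = 3.9 V / 2^16 ≈ 59.51 µV.
(V_in − V_min) × 2^16/range = (1.261165 − (0)) × 65536/3.9 = 21192.746.
Floor → code = 21192.

21192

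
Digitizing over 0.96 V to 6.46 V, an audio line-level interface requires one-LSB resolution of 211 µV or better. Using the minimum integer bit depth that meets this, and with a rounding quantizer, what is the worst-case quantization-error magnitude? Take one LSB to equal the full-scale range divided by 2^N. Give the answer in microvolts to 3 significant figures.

83.9 µV

Span: 6.46 V − (0.96 V) = 5.5 V.
5.5 V / 211 µV = 26070. Since 2^14 = 16384 and 2^15 = 32768, N = 15.
One LSB is 5.5 V / 32768 = 167.85 µV.
|e|_max = LSB/2 = 83.9 µV.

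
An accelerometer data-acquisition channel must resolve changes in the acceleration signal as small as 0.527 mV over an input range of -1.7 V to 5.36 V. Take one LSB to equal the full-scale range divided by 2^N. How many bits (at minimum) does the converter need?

Full-scale range = 5.36 V − (-1.7 V) = 7.06 V.
Need 2^N ≥ 7.06 V / 0.527 mV = 13400 → N_min = 14.

14 bits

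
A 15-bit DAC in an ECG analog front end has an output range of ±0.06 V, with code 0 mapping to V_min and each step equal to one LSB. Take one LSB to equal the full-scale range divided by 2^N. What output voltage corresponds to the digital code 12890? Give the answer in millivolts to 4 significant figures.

Range = 0.06 − (-0.06) = 0.12 V. LSB = 0.12 V / 2^15.
V_out = -0.06 + 12890 × (0.12/32768) V
      = -0.06 V + 0.0472046 V = -0.0127954 V.

-12.80 mV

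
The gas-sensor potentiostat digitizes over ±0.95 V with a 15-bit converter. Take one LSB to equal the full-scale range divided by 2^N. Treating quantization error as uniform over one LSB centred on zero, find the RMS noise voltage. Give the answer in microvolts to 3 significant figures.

16.7 µV

The full-scale span is 0.95 − (-0.95) = 1.9 V.
LSB = 1.9 V / 2^15 = 57.983 µV.
V_rms = LSB/√12 = 57.983 µV / √12 = 16.7 µV.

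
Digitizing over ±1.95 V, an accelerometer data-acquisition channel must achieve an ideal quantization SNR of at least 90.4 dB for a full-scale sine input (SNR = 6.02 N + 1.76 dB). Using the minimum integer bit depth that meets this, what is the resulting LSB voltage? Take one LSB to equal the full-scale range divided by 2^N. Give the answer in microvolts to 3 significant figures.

119 µV

Range = 1.95 − (-1.95) = 3.9 V.
N ≥ (90.4 − 1.76)/6.02 = 14.724 → N_min = 15.
One LSB is 3.9 V / 32768 = 119 µV.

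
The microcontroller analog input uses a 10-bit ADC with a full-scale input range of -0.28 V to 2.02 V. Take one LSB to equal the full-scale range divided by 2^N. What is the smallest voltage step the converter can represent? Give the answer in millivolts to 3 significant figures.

Range = 2.02 − (-0.28) = 2.3 V.
2^10 = 1024 levels.
Step size = 2.3/1024 V = 2.25 mV.

2.25 mV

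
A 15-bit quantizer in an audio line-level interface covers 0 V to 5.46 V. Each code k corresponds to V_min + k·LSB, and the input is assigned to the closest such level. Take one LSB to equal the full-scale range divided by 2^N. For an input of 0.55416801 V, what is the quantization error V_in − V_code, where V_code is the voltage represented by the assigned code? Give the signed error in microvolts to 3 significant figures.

Span = 5.46 V. LSB = 5.46 V / 2^15 ≈ 166.6 µV.
(V_in − V_min)/LSB = (0.55416801 − (0)) × 32768/5.46 = 3325.8200 → nearest code k = 3326.
Reconstructed level: 0 + 3326 × 5.46/32768 V = 0.55419799805 V.
Error = V_in − V_code = 0.55416801 − (0.55419799805) = −30.0 µV.

−30.0 µV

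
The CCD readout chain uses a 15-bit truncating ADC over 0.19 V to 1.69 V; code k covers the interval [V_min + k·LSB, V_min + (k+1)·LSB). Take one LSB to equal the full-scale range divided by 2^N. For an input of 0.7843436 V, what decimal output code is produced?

Range = 1.69 − (0.19) = 1.5 V. LSB = 1.5 V / 2^15 ≈ 45.78 µV.
V_in − V_min = 0.7843436 − (0.19) = 0.5943436 V.
Divide by LSB: 0.5943436 × 32768/1.5 = 12983.6341.
Truncating gives code 12983.

12983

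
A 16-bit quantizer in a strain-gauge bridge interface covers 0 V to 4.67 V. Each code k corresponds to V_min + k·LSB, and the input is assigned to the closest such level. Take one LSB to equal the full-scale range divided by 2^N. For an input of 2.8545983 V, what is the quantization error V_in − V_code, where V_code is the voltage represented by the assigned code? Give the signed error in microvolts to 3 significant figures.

Range is 4.67 V. LSB = 4.67 V / 2^16 ≈ 71.26 µV.
(2.8545983 − (0)) / LSB = 2.8545983 × 65536/4.67 = 40059.7332. Nearest integer: k = 40060.
Reconstructed level: 0 + 40060 × 4.67/65536 V = 2.8546173096 V.
Error = V_in − V_code = 2.8545983 − (2.8546173096) = −19.0 µV.

−19.0 µV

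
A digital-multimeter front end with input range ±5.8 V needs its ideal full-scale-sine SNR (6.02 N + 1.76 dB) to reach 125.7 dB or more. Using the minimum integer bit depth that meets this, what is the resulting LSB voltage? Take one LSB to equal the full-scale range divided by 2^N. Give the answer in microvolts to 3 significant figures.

Full-scale range = 5.8 V − (-5.8 V) = 11.6 V.
Solving 6.02 N ≥ 125.7 − 1.76: N ≥ 20.588. Round up → N = 21.
LSB = 11.6 V ÷ 2^21 = 11.6/2097152 V = 5.53 µV.

5.53 µV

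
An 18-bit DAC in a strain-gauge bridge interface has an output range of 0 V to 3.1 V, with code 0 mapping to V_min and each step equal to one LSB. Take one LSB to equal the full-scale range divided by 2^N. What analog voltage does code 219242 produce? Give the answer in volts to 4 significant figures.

2.593 V

V_FS = 3.1 V. LSB = 3.1 V / 2^18.
V_out = 0 + 219242 × (3.1/262144) V
      = 0 + 2.59266 = 2.59266 V.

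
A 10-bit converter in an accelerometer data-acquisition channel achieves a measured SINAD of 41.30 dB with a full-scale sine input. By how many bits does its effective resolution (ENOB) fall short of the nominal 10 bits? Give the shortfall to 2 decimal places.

3.43 bits

ENOB = (SINAD − 1.76)/6.02 = (41.30 − 1.76)/6.02 = 6.5681 bits.
Lost resolution: 10 − 6.5681 = 3.4319 bits.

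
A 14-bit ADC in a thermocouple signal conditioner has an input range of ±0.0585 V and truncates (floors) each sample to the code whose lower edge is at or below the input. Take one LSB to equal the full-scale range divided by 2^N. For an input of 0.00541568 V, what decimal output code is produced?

Span: 0.0585 V − (-0.0585 V) = 0.117 V. LSB = 0.117 V / 2^14 ≈ 7.141 µV.
V_in − V_min = 0.00541568 − (-0.0585) = 0.06391568 V.
Divide by LSB: 0.06391568 × 16384/0.117 = 8950.3804.
Truncating gives code 8950.

8950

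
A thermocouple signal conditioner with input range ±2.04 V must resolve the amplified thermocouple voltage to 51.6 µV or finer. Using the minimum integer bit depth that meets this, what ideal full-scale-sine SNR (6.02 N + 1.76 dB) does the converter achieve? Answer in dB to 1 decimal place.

104.1 dB

The full-scale span is 2.04 − (-2.04) = 4.08 V.
Required number of levels: 4.08/51.6 µV = 79070; smallest N with 2^N ≥ that is 17.
Ideal SNR at N = 17: 6.02·17 + 1.76 = 104.1 dB.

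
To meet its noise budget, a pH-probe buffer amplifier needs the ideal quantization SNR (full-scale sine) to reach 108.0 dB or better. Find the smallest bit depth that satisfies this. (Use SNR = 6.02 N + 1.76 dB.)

Required N = ⌈(108.0 − 1.76)/6.02⌉ = ⌈17.648⌉ = 18.

18 bits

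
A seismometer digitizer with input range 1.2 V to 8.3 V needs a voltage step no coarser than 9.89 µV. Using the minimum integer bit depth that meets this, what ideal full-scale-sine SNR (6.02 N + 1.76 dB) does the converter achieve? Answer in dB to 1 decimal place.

122.2 dB

The full-scale span is 8.3 − (1.2) = 7.1 V.
Required number of levels: 7.1/9.89 µV = 717900; smallest N with 2^N ≥ that is 20.
6.02(20) + 1.76 = 122.16 dB.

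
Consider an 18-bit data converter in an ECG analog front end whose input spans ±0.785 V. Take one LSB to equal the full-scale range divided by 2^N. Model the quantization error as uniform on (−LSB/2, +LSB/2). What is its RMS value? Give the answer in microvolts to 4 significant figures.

1.729 µV

Span: 0.785 V − (-0.785 V) = 1.57 V.
Step size = 1.57/262144 V = 5.98907 µV.
For a uniform distribution on [−LSB/2, +LSB/2], V_rms = LSB/√12 = 5.98907 µV/3.4641 = 1.729 µV.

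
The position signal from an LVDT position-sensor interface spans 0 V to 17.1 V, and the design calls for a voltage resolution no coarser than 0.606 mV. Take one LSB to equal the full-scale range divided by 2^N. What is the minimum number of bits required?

Span = 17.1 V.
17.1 V / 0.606 mV = 28220. Since 2^14 = 16384 and 2^15 = 32768, N = 15.

15 bits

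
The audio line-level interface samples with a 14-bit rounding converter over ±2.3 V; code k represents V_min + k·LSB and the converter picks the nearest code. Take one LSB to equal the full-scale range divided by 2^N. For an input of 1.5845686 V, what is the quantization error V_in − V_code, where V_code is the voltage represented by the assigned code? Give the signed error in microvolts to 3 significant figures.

Span: 2.3 V − (-2.3 V) = 4.6 V. LSB = 4.6 V / 2^14 ≈ 280.8 µV.
Position in LSBs: (1.5845686 − (-2.3)) × 16384/4.6 = 13835.8200; rounding gives k = 13836.
V_code = -2.3 + (13836/16384) × 4.6 = 1.5846191406 V.
e = 1.5845686 − (1.5846191406) = −50.5 µV.

−50.5 µV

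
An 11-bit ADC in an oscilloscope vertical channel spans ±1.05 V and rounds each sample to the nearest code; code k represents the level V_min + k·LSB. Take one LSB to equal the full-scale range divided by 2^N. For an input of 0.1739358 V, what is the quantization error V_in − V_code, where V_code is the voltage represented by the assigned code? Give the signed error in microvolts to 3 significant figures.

Full-scale range = 1.05 V − (-1.05 V) = 2.1 V. LSB = 2.1 V / 2^11 ≈ 1.025 mV.
(V_in − V_min)/LSB = (0.1739358 − (-1.05)) × 2048/2.1 = 1193.6288 → nearest code k = 1194.
Reconstructed level: -1.05 + 1194 × 2.1/2048 V = 0.1743164063 V.
Error = V_in − V_code = 0.1739358 − (0.1743164063) = −381 µV.

−381 µV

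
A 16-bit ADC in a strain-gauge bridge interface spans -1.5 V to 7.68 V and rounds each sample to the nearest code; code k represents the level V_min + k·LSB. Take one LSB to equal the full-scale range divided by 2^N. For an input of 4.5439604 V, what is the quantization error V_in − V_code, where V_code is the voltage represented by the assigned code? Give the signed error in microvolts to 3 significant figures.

Range = 7.68 − (-1.5) = 9.18 V. LSB = 9.18 V / 2^16 ≈ 140.1 µV.
(4.5439604 − (-1.5)) / LSB = 6.0439604 × 65536/9.18 = 43147.8201. Nearest integer: k = 43148.
V_code = V_min + k × range/2^16 = -1.5 + 43148 × 9.18/65536 = 4.5439855957 V.
e = 4.5439604 − (4.5439855957) = −25.2 µV.

−25.2 µV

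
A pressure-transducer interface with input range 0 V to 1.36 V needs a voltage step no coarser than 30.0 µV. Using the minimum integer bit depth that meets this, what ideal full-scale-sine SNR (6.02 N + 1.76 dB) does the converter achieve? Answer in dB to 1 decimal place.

Range is 1.36 V.
Levels needed ≥ 1.36/30.0 µV = 45330. 2^16 = 65536 suffices, so N_min = 16.
Ideal SNR at N = 16: 6.02·16 + 1.76 = 98.1 dB.

98.1 dB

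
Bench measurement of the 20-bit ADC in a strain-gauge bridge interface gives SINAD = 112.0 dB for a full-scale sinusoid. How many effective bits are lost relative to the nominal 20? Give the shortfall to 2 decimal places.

Effective bits = (112.0 − 1.76)/6.02 = 18.3123.
Shortfall = 20 − 18.3123 = 1.6877 bits.

1.69 bits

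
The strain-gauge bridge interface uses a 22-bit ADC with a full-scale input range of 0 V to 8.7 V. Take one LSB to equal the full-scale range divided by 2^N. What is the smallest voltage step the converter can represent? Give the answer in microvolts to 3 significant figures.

2.07 µV

V_FS = 8.7 V.
Number of codes = 2^22 = 4194304.
Step size = 8.7/4194304 V = 2.07 µV.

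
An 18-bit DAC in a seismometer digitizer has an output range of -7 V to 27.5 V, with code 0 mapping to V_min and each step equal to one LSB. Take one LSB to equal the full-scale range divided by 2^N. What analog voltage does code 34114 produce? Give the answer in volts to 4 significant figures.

-2.510 V

Full-scale range = 27.5 V − (-7 V) = 34.5 V. LSB = 34.5 V / 2^18.
V_out = -7 + 34114 × (34.5/262144) V
      = -7 + 4.48964 = -2.51036 V.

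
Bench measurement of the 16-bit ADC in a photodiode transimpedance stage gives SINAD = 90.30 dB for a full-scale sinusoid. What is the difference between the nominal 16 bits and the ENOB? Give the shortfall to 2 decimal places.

ENOB = (SINAD − 1.76)/6.02 = (90.30 − 1.76)/6.02 = 14.7076 bits.
Lost resolution: 16 − 14.7076 = 1.2924 bits.

1.29 bits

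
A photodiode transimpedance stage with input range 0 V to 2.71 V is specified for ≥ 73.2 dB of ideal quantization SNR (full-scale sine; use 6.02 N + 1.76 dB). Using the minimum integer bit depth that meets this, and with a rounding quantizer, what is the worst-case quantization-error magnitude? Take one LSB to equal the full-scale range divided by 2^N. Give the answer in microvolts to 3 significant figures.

331 µV

Range is 2.71 V.
N ≥ (73.2 − 1.76)/6.02 = 11.867 → N_min = 12.
LSB = 2.71 V ÷ 2^12 = 2.71/4096 V = 0.66162 mV.
|e|_max = LSB/2 = 331 µV.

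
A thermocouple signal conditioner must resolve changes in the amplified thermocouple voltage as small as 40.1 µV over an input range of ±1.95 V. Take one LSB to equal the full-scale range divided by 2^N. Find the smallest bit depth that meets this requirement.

The full-scale span is 1.95 − (-1.95) = 3.9 V.
Levels needed ≥ 3.9/40.1 µV = 97260. 2^17 = 131072 suffices, so N_min = 17.

17 bits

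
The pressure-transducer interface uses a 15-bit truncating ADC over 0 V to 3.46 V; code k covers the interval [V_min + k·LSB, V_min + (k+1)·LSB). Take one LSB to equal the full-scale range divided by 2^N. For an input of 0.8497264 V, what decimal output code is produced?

V_FS = 3.46 V. LSB = 3.46 V / 2^15 ≈ 105.6 µV.
code = ⌊(V_in − V_min)/LSB⌋ = ⌊(V_in − V_min) × 2^15 / range⌋
     = ⌊(0.8497264 − (0)) × 32768 / 3.46⌋ = ⌊0.8497264 × 32768/3.46⌋
     = ⌊8047.351⌋ = 8047.

8047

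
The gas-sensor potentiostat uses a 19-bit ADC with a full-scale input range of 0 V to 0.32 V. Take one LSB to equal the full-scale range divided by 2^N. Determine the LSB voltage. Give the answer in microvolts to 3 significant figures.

0.610 µV

Range is 0.32 V.
Number of codes = 2^19 = 524288.
LSB = 0.32 V ÷ 2^19 = 0.32/524288 V = 0.610 µV.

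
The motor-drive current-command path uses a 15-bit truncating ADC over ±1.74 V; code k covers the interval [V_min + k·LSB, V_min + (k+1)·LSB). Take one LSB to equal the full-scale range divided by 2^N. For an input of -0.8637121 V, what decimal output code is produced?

8251

The full-scale span is 1.74 − (-1.74) = 3.48 V. LSB = 3.48 V / 2^15 ≈ 106.2 µV.
(V_in − V_min) × 2^15/range = (-0.8637121 − (-1.74)) × 32768/3.48 = 8251.207.
Floor → code = 8251.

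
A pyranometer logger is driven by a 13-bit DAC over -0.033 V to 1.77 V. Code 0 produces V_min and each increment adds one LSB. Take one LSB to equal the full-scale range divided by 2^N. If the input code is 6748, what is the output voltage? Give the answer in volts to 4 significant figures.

1.452 V

Range = 1.77 − (-0.033) = 1.803 V. LSB = 1.803 V / 2^13.
V_out = V_min + code × LSB = -0.033 V + 6748 × 1.803 V / 8192
      = -0.033 V + 1.48519 V = 1.45219 V.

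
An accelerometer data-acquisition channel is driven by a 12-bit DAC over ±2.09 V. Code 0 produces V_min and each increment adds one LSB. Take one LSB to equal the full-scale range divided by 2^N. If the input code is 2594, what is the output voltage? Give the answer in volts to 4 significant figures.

0.5572 V

The full-scale span is 2.09 − (-2.09) = 4.18 V. LSB = 4.18 V / 2^12.
V_out = V_min + code × LSB = -2.09 V + 2594 × 4.18 V / 4096
      = -2.09 + 2.64720 = 0.557197 V.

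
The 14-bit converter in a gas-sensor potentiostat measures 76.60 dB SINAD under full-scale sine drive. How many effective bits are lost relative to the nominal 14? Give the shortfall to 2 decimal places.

1.57 bits

ENOB = (SINAD − 1.76)/6.02 = (76.60 − 1.76)/6.02 = 12.4319 bits.
Lost resolution: 14 − 12.4319 = 1.5681 bits.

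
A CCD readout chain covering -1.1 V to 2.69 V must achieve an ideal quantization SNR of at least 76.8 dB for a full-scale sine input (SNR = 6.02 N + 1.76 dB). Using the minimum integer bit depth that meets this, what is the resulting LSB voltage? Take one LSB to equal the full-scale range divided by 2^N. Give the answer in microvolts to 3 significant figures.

Range = 2.69 − (-1.1) = 3.79 V.
Solving 6.02 N ≥ 76.8 − 1.76: N ≥ 12.465. Round up → N = 13.
One LSB is 3.79 V / 8192 = 463 µV.

463 µV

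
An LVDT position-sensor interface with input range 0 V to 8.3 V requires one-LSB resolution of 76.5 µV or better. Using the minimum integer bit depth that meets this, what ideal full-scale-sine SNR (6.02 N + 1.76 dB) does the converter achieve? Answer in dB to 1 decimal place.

104.1 dB

V_FS = 8.3 V.
Required number of levels: 8.3/76.5 µV = 108500; smallest N with 2^N ≥ that is 17.
SNR = 6.02 × 17 + 1.76 = 104.10 dB.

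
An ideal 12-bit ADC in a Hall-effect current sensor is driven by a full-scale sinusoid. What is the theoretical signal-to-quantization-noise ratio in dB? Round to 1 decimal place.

74.0 dB

SNR = 6.02·12 + 1.76 = 74.00 dB.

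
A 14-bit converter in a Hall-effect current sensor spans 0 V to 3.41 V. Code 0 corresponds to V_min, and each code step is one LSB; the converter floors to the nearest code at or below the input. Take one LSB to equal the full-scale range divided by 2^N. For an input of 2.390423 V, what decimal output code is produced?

11485

Span = 3.41 V. LSB = 3.41 V / 2^14 ≈ 208.1 µV.
code = ⌊(V_in − V_min)/LSB⌋ = ⌊(V_in − V_min) × 2^14 / range⌋
     = ⌊(2.390423 − (0)) × 16384 / 3.41⌋ = ⌊2.390423 × 16384/3.41⌋
     = ⌊11485.246⌋ = 11485.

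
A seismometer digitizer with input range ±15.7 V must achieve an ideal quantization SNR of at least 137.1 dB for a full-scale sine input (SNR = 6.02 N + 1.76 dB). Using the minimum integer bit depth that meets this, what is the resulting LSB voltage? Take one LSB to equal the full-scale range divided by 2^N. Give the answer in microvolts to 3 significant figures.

3.74 µV

Span: 15.7 V − (-15.7 V) = 31.4 V.
N ≥ (137.1 − 1.76)/6.02 = 22.482 → N_min = 23.
LSB = 31.4 V ÷ 2^23 = 31.4/8388608 V = 3.74 µV.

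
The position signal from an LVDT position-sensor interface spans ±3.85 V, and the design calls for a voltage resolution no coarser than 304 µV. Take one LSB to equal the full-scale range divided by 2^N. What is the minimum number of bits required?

15 bits

Full-scale range = 3.85 V − (-3.85 V) = 7.7 V.
Required number of levels: 7.7/304 µV = 25329; smallest N with 2^N ≥ that is 15.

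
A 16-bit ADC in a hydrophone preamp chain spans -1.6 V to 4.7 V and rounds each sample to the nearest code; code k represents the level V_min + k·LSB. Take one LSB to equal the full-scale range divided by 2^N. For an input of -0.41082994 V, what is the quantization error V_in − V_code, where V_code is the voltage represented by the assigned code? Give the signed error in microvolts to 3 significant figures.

+37.4 µV

Full-scale range = 4.7 V − (-1.6 V) = 6.3 V. LSB = 6.3 V / 2^16 ≈ 96.13 µV.
Position in LSBs: (-0.41082994 − (-1.6)) × 65536/6.3 = 12370.3887; rounding gives k = 12370.
Reconstructed level: -1.6 + 12370 × 6.3/65536 V = -0.41086730957 V.
V_in − V_code = -0.41082994 − (-0.41086730957) = +37.4 µV.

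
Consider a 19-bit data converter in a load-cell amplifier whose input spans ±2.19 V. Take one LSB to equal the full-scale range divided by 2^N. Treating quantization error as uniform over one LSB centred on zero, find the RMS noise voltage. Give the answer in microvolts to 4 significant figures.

2.412 µV

Full-scale range = 2.19 V − (-2.19 V) = 4.38 V.
LSB = 4.38 V / 2^19 = 8.35419 µV.
For a uniform distribution on [−LSB/2, +LSB/2], V_rms = LSB/√12 = 8.35419 µV/3.4641 = 2.412 µV.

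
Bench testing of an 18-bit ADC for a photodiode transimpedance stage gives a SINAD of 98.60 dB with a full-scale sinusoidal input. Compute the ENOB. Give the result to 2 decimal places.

(98.60 − 1.76) / 6.02 = 96.84/6.02 = 16.0864 effective bits.

16.09 bits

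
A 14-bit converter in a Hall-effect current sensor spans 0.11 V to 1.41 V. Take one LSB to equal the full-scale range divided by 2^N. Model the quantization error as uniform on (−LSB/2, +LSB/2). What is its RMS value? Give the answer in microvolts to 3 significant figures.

Full-scale range = 1.41 V − (0.11 V) = 1.3 V.
LSB = 1.3 V ÷ 2^14 = 1.3/16384 V = 79.346 µV.
V_rms = LSB/√12 = 79.346 µV / √12 = 22.9 µV.

22.9 µV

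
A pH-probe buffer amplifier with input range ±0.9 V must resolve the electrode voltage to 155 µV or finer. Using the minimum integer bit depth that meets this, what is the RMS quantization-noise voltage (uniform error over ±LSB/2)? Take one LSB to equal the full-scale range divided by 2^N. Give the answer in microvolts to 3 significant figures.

31.7 µV

The full-scale span is 0.9 − (-0.9) = 1.8 V.
Levels needed ≥ 1.8/155 µV = 11610. 2^14 = 16384 suffices, so N_min = 14.
LSB = 1.8 V ÷ 2^14 = 1.8/16384 V = 109.86 µV.
σ_q = LSB/√12 = 109.86 µV/3.4641 = 31.7 µV.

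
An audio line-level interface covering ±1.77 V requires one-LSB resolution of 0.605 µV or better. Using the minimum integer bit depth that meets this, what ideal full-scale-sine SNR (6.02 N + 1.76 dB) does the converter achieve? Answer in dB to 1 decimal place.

Range = 1.77 − (-1.77) = 3.54 V.
Required number of levels: 3.54/0.605 µV = 5.8512e6; smallest N with 2^N ≥ that is 23.
6.02(23) + 1.76 = 140.22 dB.

140.2 dB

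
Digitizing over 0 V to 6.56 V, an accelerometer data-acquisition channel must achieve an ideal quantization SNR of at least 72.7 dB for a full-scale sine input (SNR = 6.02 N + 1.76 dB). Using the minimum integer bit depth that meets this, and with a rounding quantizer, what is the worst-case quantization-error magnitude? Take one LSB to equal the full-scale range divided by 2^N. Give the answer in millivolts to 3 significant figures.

0.801 mV

Full-scale range = 6.56 V.
Required N = ⌈(72.7 − 1.76)/6.02⌉ = ⌈11.784⌉ = 12.
LSB = 6.56 V / 2^12 = 1.6016 mV.
Half an LSB is 0.801 mV.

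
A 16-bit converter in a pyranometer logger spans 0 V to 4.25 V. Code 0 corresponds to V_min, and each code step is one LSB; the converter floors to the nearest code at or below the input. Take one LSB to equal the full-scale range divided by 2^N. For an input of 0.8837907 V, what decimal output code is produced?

13628

V_FS = 4.25 V. LSB = 4.25 V / 2^16 ≈ 64.85 µV.
(V_in − V_min) × 2^16/range = (0.8837907 − (0)) × 65536/4.25 = 13628.261.
Floor → code = 13628.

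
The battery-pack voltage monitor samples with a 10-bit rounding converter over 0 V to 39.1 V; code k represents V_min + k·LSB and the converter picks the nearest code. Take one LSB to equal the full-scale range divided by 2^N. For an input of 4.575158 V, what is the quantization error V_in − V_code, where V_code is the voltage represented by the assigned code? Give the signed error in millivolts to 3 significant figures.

Span = 39.1 V. LSB = 39.1 V / 2^10 ≈ 38.18 mV.
(V_in − V_min)/LSB = (4.575158 − (0)) × 1024/39.1 = 119.8200 → nearest code k = 120.
Reconstructed level: 0 + 120 × 39.1/1024 V = 4.582031250 V.
V_in − V_code = 4.575158 − (4.582031250) = −6.87 mV.

−6.87 mV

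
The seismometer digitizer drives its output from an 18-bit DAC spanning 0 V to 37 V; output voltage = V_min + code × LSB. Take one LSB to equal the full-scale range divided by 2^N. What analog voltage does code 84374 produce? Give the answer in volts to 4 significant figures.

11.91 V

V_FS = 37 V. LSB = 37 V / 2^18.
V_out = V_min + code × LSB = 0 V + 84374 × 37 V / 262144
      = 0 + 11.9089 = 11.9089 V.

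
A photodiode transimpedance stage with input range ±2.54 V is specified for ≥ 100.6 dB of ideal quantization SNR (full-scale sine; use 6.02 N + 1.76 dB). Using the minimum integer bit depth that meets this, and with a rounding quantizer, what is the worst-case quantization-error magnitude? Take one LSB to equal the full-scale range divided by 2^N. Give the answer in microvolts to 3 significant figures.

Span: 2.54 V − (-2.54 V) = 5.08 V.
Required N = ⌈(100.6 − 1.76)/6.02⌉ = ⌈16.419⌉ = 17.
LSB = 5.08 V / 2^17 = 38.757 µV.
|e|_max = LSB/2 = 19.4 µV.

19.4 µV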